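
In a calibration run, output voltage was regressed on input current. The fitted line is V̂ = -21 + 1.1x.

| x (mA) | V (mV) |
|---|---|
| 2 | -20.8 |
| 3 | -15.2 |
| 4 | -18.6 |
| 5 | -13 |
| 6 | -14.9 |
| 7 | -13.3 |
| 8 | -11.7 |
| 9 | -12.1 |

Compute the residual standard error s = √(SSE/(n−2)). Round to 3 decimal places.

x=2: V̂ = -21 + 1.1·2 = -18.8; r = -20.8 − (-18.8) = -2
x=3: V̂ = -21 + 1.1·3 = -17.7; r = -15.2 − (-17.7) = 2.5
x=4: V̂ = -21 + 1.1·4 = -16.6; r = -18.6 − (-16.6) = -2
x=5: V̂ = -21 + 1.1·5 = -15.5; r = -13 − (-15.5) = 2.5
x=6: V̂ = -21 + 1.1·6 = -14.4; r = -14.9 − (-14.4) = -0.5
x=7: V̂ = -21 + 1.1·7 = -13.3; r = -13.3 − (-13.3) = 0
x=8: V̂ = -21 + 1.1·8 = -12.2; r = -11.7 − (-12.2) = 0.5
x=9: V̂ = -21 + 1.1·9 = -11.1; r = -12.1 − (-11.1) = -1
SSE = 4 + 6.25 + 4 + 6.25 + 0.25 + 0 + 0.25 + 1 = 22
s = √(22/6) = √3.66667 ≈ 1.915

s = 1.915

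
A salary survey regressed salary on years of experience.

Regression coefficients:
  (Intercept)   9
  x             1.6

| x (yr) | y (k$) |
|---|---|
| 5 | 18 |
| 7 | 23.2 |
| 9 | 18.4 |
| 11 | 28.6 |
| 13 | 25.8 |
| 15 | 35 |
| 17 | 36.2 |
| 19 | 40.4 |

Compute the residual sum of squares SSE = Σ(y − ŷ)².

SSE = 60

x=5: ŷ = 9 + 1.6·5 = 17; r = 18 − 17 = 1
x=7: ŷ = 9 + 1.6·7 = 20.2; r = 23.2 − 20.2 = 3
x=9: ŷ = 9 + 1.6·9 = 23.4; r = 18.4 − 23.4 = -5
x=11: ŷ = 9 + 1.6·11 = 26.6; r = 28.6 − 26.6 = 2
x=13: ŷ = 9 + 1.6·13 = 29.8; r = 25.8 − 29.8 = -4
x=15: ŷ = 9 + 1.6·15 = 33; r = 35 − 33 = 2
x=17: ŷ = 9 + 1.6·17 = 36.2; r = 36.2 − 36.2 = 0
x=19: ŷ = 9 + 1.6·19 = 39.4; r = 40.4 − 39.4 = 1
SSE = 1 + 9 + 25 + 4 + 16 + 4 + 0 + 1 = 60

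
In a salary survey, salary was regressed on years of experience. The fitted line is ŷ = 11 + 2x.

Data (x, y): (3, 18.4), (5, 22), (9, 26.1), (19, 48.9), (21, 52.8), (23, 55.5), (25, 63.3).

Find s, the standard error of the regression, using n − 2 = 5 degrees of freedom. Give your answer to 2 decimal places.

x=3: ŷ = 11 + 2·3 = 17; r = 18.4 − 17 = 1.4
x=5: ŷ = 11 + 2·5 = 21; r = 22 − 21 = 1
x=9: ŷ = 11 + 2·9 = 29; r = 26.1 − 29 = -2.9
x=19: ŷ = 11 + 2·19 = 49; r = 48.9 − 49 = -0.1
x=21: ŷ = 11 + 2·21 = 53; r = 52.8 − 53 = -0.2
x=23: ŷ = 11 + 2·23 = 57; r = 55.5 − 57 = -1.5
x=25: ŷ = 11 + 2·25 = 61; r = 63.3 − 61 = 2.3
SSE = 1.96 + 1 + 8.41 + 0.01 + 0.04 + 2.25 + 5.29 = 18.96
s = √(18.96/5) = √3.792 ≈ 1.95

s = 1.95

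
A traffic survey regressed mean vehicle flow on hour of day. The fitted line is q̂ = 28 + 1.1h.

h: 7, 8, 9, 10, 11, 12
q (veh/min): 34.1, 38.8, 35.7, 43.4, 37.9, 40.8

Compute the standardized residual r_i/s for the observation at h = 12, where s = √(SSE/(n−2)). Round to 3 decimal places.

h=7: q̂ = 28 + 1.1·7 = 35.7; r = 34.1 − 35.7 = -1.6
h=8: q̂ = 28 + 1.1·8 = 36.8; r = 38.8 − 36.8 = 2
h=9: q̂ = 28 + 1.1·9 = 37.9; r = 35.7 − 37.9 = -2.2
h=10: q̂ = 28 + 1.1·10 = 39; r = 43.4 − 39 = 4.4
h=11: q̂ = 28 + 1.1·11 = 40.1; r = 37.9 − 40.1 = -2.2
h=12: q̂ = 28 + 1.1·12 = 41.2; r = 40.8 − 41.2 = -0.4
SSE = 2.56 + 4 + 4.84 + 19.36 + 4.84 + 0.16 = 35.76
s = √(35.76/4) = 2.98998
r/s = -0.4 / 2.98998 = -0.134

-0.134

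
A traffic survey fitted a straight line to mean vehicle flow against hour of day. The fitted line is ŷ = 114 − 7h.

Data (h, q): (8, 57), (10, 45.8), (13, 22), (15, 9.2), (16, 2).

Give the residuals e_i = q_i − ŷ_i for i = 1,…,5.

-1, 1.8, -1, 0.2, 0

h=8: ŷ = 114 − 7·8 = 58; e = 57 − 58 = -1
h=10: ŷ = 114 − 7·10 = 44; e = 45.8 − 44 = 1.8
h=13: ŷ = 114 − 7·13 = 23; e = 22 − 23 = -1
h=15: ŷ = 114 − 7·15 = 9; e = 9.2 − 9 = 0.2
h=16: ŷ = 114 − 7·16 = 2; e = 2 − 2 = 0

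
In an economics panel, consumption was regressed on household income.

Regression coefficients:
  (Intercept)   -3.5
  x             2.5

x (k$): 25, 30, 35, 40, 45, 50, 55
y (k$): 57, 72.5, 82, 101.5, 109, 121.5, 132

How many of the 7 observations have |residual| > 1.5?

4

x=25: ŷ = -3.5 + 2.5·25 = 59; e = 57 − 59 = -2
x=30: ŷ = -3.5 + 2.5·30 = 71.5; e = 72.5 − 71.5 = 1
x=35: ŷ = -3.5 + 2.5·35 = 84; e = 82 − 84 = -2
x=40: ŷ = -3.5 + 2.5·40 = 96.5; e = 101.5 − 96.5 = 5
x=45: ŷ = -3.5 + 2.5·45 = 109; e = 109 − 109 = 0
x=50: ŷ = -3.5 + 2.5·50 = 121.5; e = 121.5 − 121.5 = 0
x=55: ŷ = -3.5 + 2.5·55 = 134; e = 132 − 134 = -2
|e| > 1.5: x=25 (|e|=2), x=35 (|e|=2), x=40 (|e|=5), x=55 (|e|=2) → 4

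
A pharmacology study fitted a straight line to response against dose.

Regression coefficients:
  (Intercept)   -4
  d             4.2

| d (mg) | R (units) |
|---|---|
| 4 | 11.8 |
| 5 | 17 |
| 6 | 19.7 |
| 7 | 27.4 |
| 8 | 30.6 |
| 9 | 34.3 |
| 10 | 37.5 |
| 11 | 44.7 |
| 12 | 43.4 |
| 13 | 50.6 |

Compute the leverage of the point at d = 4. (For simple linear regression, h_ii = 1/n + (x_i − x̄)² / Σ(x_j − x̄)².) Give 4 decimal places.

d̄ = (4 + 5 + 6 + 7 + 8 + 9 + 10 + 11 + 12 + 13)/10 = 8.5
Σ(d − d̄)² = 20.25 + 12.25 + 6.25 + 2.25 + 0.25 + 0.25 + 2.25 + 6.25 + 12.25 + 20.25 = 82.5
h = 1/10 + (-4.5)²/82.5 = 0.1 + 0.245455 = 0.3455

h = 0.3455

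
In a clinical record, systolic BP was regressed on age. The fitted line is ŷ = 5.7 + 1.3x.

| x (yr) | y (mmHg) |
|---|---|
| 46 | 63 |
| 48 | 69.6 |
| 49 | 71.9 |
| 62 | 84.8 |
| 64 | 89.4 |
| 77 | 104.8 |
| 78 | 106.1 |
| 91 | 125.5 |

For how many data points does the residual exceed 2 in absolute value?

x=46: ŷ = 5.7 + 1.3·46 = 65.5; e = 63 − 65.5 = -2.5
x=48: ŷ = 5.7 + 1.3·48 = 68.1; e = 69.6 − 68.1 = 1.5
x=49: ŷ = 5.7 + 1.3·49 = 69.4; e = 71.9 − 69.4 = 2.5
x=62: ŷ = 5.7 + 1.3·62 = 86.3; e = 84.8 − 86.3 = -1.5
x=64: ŷ = 5.7 + 1.3·64 = 88.9; e = 89.4 − 88.9 = 0.5
x=77: ŷ = 5.7 + 1.3·77 = 105.8; e = 104.8 − 105.8 = -1
x=78: ŷ = 5.7 + 1.3·78 = 107.1; e = 106.1 − 107.1 = -1
x=91: ŷ = 5.7 + 1.3·91 = 124; e = 125.5 − 124 = 1.5
|e| > 2: x=46 (|e|=2.5), x=49 (|e|=2.5) → 2

2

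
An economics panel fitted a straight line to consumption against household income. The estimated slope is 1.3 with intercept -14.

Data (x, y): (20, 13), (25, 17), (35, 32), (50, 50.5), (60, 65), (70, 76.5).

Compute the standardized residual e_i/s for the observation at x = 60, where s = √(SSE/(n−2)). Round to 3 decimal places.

x=20: ŷ = -14 + 1.3·20 = 12; e = 13 − 12 = 1
x=25: ŷ = -14 + 1.3·25 = 18.5; e = 17 − 18.5 = -1.5
x=35: ŷ = -14 + 1.3·35 = 31.5; e = 32 − 31.5 = 0.5
x=50: ŷ = -14 + 1.3·50 = 51; e = 50.5 − 51 = -0.5
x=60: ŷ = -14 + 1.3·60 = 64; e = 65 − 64 = 1
x=70: ŷ = -14 + 1.3·70 = 77; e = 76.5 − 77 = -0.5
SSE = 1 + 2.25 + 0.25 + 0.25 + 1 + 0.25 = 5
s = √(5/4) = 1.11803
e/s = 1 / 1.11803 = 0.894

0.894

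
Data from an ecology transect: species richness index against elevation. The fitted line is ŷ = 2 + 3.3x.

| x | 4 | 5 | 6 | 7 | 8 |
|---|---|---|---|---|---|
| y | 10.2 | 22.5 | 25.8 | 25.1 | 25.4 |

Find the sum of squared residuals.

SSE = 66

x=4: ŷ = 2 + 3.3·4 = 15.2; e = 10.2 − 15.2 = -5
x=5: ŷ = 2 + 3.3·5 = 18.5; e = 22.5 − 18.5 = 4
x=6: ŷ = 2 + 3.3·6 = 21.8; e = 25.8 − 21.8 = 4
x=7: ŷ = 2 + 3.3·7 = 25.1; e = 25.1 − 25.1 = 0
x=8: ŷ = 2 + 3.3·8 = 28.4; e = 25.4 − 28.4 = -3
SSE = 25 + 16 + 16 + 0 + 9 = 66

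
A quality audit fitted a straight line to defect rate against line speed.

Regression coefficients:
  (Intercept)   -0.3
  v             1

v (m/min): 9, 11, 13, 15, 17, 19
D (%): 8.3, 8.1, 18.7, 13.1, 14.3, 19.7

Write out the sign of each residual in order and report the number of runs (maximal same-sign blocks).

4 runs

v=9: D̂ = -0.3 + 9 = 8.7; r = 8.3 − 8.7 = -0.4
v=11: D̂ = -0.3 + 11 = 10.7; r = 8.1 − 10.7 = -2.6
v=13: D̂ = -0.3 + 13 = 12.7; r = 18.7 − 12.7 = 6
v=15: D̂ = -0.3 + 15 = 14.7; r = 13.1 − 14.7 = -1.6
v=17: D̂ = -0.3 + 17 = 16.7; r = 14.3 − 16.7 = -2.4
v=19: D̂ = -0.3 + 19 = 18.7; r = 19.7 − 18.7 = 1
Signs: − − + − − +
Runs: −×2, +×1, −×2, +×1 → 4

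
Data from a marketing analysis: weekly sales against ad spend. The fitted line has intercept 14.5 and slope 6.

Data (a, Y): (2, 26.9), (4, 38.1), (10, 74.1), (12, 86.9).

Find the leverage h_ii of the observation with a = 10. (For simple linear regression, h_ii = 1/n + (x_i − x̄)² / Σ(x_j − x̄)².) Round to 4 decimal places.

h = 0.3824

ā = (2 + 4 + 10 + 12)/4 = 7
Σ(a − ā)² = 25 + 9 + 9 + 25 = 68
h = 1/4 + (3)²/68 = 0.25 + 0.132353 = 0.3824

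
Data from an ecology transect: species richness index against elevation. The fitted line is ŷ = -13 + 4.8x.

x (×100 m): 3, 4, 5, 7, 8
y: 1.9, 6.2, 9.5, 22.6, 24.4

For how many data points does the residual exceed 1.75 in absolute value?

1

x=3: ŷ = -13 + 4.8·3 = 1.4; e = 1.9 − 1.4 = 0.5
x=4: ŷ = -13 + 4.8·4 = 6.2; e = 6.2 − 6.2 = 0
x=5: ŷ = -13 + 4.8·5 = 11; e = 9.5 − 11 = -1.5
x=7: ŷ = -13 + 4.8·7 = 20.6; e = 22.6 − 20.6 = 2
x=8: ŷ = -13 + 4.8·8 = 25.4; e = 24.4 − 25.4 = -1
|e| > 1.75: x=7 (|e|=2) → 1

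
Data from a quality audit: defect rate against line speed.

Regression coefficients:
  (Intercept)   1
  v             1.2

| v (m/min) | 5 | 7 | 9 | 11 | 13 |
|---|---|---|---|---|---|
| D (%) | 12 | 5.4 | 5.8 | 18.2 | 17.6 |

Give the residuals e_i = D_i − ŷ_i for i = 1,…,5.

v=5: ŷ = 1 + 1.2·5 = 7; e = 12 − 7 = 5
v=7: ŷ = 1 + 1.2·7 = 9.4; e = 5.4 − 9.4 = -4
v=9: ŷ = 1 + 1.2·9 = 11.8; e = 5.8 − 11.8 = -6
v=11: ŷ = 1 + 1.2·11 = 14.2; e = 18.2 − 14.2 = 4
v=13: ŷ = 1 + 1.2·13 = 16.6; e = 17.6 − 16.6 = 1

5, -4, -6, 4, 1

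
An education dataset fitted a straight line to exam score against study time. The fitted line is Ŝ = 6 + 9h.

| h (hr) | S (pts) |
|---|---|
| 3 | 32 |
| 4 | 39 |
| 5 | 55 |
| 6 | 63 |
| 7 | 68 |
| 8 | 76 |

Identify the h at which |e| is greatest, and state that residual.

h = 5, e = 4

h=3: Ŝ = 6 + 9·3 = 33; e = 32 − 33 = -1
h=4: Ŝ = 6 + 9·4 = 42; e = 39 − 42 = -3
h=5: Ŝ = 6 + 9·5 = 51; e = 55 − 51 = 4
h=6: Ŝ = 6 + 9·6 = 60; e = 63 − 60 = 3
h=7: Ŝ = 6 + 9·7 = 69; e = 68 − 69 = -1
h=8: Ŝ = 6 + 9·8 = 78; e = 76 − 78 = -2
Largest |e| is 4 at h = 5, residual 4.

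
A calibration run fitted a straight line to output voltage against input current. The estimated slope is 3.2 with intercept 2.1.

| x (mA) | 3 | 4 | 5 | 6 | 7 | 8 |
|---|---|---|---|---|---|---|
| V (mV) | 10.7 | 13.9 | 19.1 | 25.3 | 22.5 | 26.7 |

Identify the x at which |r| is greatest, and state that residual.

x=3: V̂ = 2.1 + 3.2·3 = 11.7; r = 10.7 − 11.7 = -1
x=4: V̂ = 2.1 + 3.2·4 = 14.9; r = 13.9 − 14.9 = -1
x=5: V̂ = 2.1 + 3.2·5 = 18.1; r = 19.1 − 18.1 = 1
x=6: V̂ = 2.1 + 3.2·6 = 21.3; r = 25.3 − 21.3 = 4
x=7: V̂ = 2.1 + 3.2·7 = 24.5; r = 22.5 − 24.5 = -2
x=8: V̂ = 2.1 + 3.2·8 = 27.7; r = 26.7 − 27.7 = -1
Largest |r| is 4 at x = 6, residual 4.

x = 6, r = 4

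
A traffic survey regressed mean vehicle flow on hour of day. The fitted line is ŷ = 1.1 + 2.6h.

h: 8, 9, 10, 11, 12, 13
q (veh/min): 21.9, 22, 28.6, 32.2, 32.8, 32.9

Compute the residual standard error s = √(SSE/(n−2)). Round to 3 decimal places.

s = 2.179

h=8: ŷ = 1.1 + 2.6·8 = 21.9; e = 21.9 − 21.9 = 0
h=9: ŷ = 1.1 + 2.6·9 = 24.5; e = 22 − 24.5 = -2.5
h=10: ŷ = 1.1 + 2.6·10 = 27.1; e = 28.6 − 27.1 = 1.5
h=11: ŷ = 1.1 + 2.6·11 = 29.7; e = 32.2 − 29.7 = 2.5
h=12: ŷ = 1.1 + 2.6·12 = 32.3; e = 32.8 − 32.3 = 0.5
h=13: ŷ = 1.1 + 2.6·13 = 34.9; e = 32.9 − 34.9 = -2
SSE = 0 + 6.25 + 2.25 + 6.25 + 0.25 + 4 = 19
s = √(19/4) = √4.75 ≈ 2.179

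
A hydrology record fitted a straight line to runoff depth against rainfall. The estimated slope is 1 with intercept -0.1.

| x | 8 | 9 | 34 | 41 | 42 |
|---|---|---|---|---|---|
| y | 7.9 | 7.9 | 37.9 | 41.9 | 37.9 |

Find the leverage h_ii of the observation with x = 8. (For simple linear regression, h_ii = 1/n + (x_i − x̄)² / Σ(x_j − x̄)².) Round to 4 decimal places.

h = 0.5061

x̄ = (8 + 9 + 34 + 41 + 42)/5 = 26.8
Σ(x − x̄)² = 353.44 + 316.84 + 51.84 + 201.64 + 231.04 = 1154.8
h = 1/5 + (-18.8)²/1154.8 = 0.2 + 0.306062 = 0.5061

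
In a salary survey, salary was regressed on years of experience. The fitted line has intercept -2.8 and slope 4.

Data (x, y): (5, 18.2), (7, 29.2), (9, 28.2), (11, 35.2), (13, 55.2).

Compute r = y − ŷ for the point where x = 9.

r = -5

ŷ = -2.8 + 4·9 = 33.2
r = 28.2 − 33.2 = -5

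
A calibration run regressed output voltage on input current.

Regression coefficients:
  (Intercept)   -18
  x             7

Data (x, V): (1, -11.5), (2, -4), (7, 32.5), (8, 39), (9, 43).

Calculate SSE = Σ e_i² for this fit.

x=1: V̂ = -18 + 7·1 = -11; e = -11.5 − (-11) = -0.5
x=2: V̂ = -18 + 7·2 = -4; e = -4 − (-4) = 0
x=7: V̂ = -18 + 7·7 = 31; e = 32.5 − 31 = 1.5
x=8: V̂ = -18 + 7·8 = 38; e = 39 − 38 = 1
x=9: V̂ = -18 + 7·9 = 45; e = 43 − 45 = -2
SSE = 0.25 + 0 + 2.25 + 1 + 4 = 7.5

SSE = 7.5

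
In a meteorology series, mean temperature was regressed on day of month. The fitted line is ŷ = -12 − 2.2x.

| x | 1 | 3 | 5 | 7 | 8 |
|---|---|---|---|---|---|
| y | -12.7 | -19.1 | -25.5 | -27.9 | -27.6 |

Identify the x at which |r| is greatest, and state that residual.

x = 5, r = -2.5

x=1: ŷ = -12 − 2.2·1 = -14.2; r = -12.7 − (-14.2) = 1.5
x=3: ŷ = -12 − 2.2·3 = -18.6; r = -19.1 − (-18.6) = -0.5
x=5: ŷ = -12 − 2.2·5 = -23; r = -25.5 − (-23) = -2.5
x=7: ŷ = -12 − 2.2·7 = -27.4; r = -27.9 − (-27.4) = -0.5
x=8: ŷ = -12 − 2.2·8 = -29.6; r = -27.6 − (-29.6) = 2
Largest |r| is 2.5 at x = 5, residual -2.5.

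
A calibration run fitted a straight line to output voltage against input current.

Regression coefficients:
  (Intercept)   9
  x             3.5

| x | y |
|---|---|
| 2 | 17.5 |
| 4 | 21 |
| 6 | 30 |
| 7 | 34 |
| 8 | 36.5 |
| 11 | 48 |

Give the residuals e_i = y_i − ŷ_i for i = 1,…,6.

1.5, -2, 0, 0.5, -0.5, 0.5

x=2: ŷ = 9 + 3.5·2 = 16; e = 17.5 − 16 = 1.5
x=4: ŷ = 9 + 3.5·4 = 23; e = 21 − 23 = -2
x=6: ŷ = 9 + 3.5·6 = 30; e = 30 − 30 = 0
x=7: ŷ = 9 + 3.5·7 = 33.5; e = 34 − 33.5 = 0.5
x=8: ŷ = 9 + 3.5·8 = 37; e = 36.5 − 37 = -0.5
x=11: ŷ = 9 + 3.5·11 = 47.5; e = 48 − 47.5 = 0.5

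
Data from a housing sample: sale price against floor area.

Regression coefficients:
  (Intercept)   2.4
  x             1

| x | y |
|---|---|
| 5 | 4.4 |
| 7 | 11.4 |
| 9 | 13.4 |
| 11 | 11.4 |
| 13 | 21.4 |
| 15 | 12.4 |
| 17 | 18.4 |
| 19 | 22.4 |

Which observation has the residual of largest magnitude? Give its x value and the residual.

x=5: ŷ = 2.4 + 5 = 7.4; r = 4.4 − 7.4 = -3
x=7: ŷ = 2.4 + 7 = 9.4; r = 11.4 − 9.4 = 2
x=9: ŷ = 2.4 + 9 = 11.4; r = 13.4 − 11.4 = 2
x=11: ŷ = 2.4 + 11 = 13.4; r = 11.4 − 13.4 = -2
x=13: ŷ = 2.4 + 13 = 15.4; r = 21.4 − 15.4 = 6
x=15: ŷ = 2.4 + 15 = 17.4; r = 12.4 − 17.4 = -5
x=17: ŷ = 2.4 + 17 = 19.4; r = 18.4 − 19.4 = -1
x=19: ŷ = 2.4 + 19 = 21.4; r = 22.4 − 21.4 = 1
Largest |r| is 6 at x = 13, residual 6.

x = 13, r = 6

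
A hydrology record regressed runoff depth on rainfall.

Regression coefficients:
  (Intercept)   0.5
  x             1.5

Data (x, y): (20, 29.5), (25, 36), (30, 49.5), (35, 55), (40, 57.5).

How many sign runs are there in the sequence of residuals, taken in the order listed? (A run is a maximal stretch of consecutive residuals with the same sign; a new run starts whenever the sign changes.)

3 runs

x=20: ŷ = 0.5 + 1.5·20 = 30.5; e = 29.5 − 30.5 = -1
x=25: ŷ = 0.5 + 1.5·25 = 38; e = 36 − 38 = -2
x=30: ŷ = 0.5 + 1.5·30 = 45.5; e = 49.5 − 45.5 = 4
x=35: ŷ = 0.5 + 1.5·35 = 53; e = 55 − 53 = 2
x=40: ŷ = 0.5 + 1.5·40 = 60.5; e = 57.5 − 60.5 = -3
Signs: − − + + −
Runs: −×2, +×2, −×1 → 3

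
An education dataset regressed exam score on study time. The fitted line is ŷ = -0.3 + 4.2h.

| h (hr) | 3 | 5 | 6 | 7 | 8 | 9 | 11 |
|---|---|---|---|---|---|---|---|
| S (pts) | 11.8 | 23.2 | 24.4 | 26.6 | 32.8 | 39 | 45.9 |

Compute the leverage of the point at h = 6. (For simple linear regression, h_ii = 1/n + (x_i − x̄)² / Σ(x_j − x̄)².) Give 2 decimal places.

h = 0.17

h̄ = (3 + 5 + 6 + 7 + 8 + 9 + 11)/7 = 7
Σ(h − h̄)² = 16 + 4 + 1 + 0 + 1 + 4 + 16 = 42
h = 1/7 + (-1)²/42 = 0.142857 + 0.0238095 = 0.17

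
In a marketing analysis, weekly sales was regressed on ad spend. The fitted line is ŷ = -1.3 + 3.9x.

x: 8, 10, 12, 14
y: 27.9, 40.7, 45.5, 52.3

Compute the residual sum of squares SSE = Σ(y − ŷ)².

x=8: ŷ = -1.3 + 3.9·8 = 29.9; r = 27.9 − 29.9 = -2
x=10: ŷ = -1.3 + 3.9·10 = 37.7; r = 40.7 − 37.7 = 3
x=12: ŷ = -1.3 + 3.9·12 = 45.5; r = 45.5 − 45.5 = 0
x=14: ŷ = -1.3 + 3.9·14 = 53.3; r = 52.3 − 53.3 = -1
SSE = 4 + 9 + 0 + 1 = 14

SSE = 14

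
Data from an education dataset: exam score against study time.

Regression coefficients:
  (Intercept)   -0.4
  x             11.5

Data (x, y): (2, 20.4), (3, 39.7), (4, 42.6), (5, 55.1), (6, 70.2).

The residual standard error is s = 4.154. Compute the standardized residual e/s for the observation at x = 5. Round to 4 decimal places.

ŷ = -0.4 + 11.5·5 = 57.1
e = 55.1 − 57.1 = -2
e/s = -2 / 4.154 = -0.4815

-0.4815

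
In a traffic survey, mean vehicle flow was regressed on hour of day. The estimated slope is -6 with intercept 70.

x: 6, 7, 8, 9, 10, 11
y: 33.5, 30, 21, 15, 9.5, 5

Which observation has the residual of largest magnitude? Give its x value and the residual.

x=6: ŷ = 70 − 6·6 = 34; r = 33.5 − 34 = -0.5
x=7: ŷ = 70 − 6·7 = 28; r = 30 − 28 = 2
x=8: ŷ = 70 − 6·8 = 22; r = 21 − 22 = -1
x=9: ŷ = 70 − 6·9 = 16; r = 15 − 16 = -1
x=10: ŷ = 70 − 6·10 = 10; r = 9.5 − 10 = -0.5
x=11: ŷ = 70 − 6·11 = 4; r = 5 − 4 = 1
Largest |r| is 2 at x = 7, residual 2.

x = 7, r = 2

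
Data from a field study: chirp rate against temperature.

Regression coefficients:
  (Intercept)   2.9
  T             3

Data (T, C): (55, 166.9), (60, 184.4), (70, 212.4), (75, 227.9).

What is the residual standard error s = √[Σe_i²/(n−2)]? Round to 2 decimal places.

s = 1.32

T=55: ŷ = 2.9 + 3·55 = 167.9; e = 166.9 − 167.9 = -1
T=60: ŷ = 2.9 + 3·60 = 182.9; e = 184.4 − 182.9 = 1.5
T=70: ŷ = 2.9 + 3·70 = 212.9; e = 212.4 − 212.9 = -0.5
T=75: ŷ = 2.9 + 3·75 = 227.9; e = 227.9 − 227.9 = 0
SSE = 1 + 2.25 + 0.25 + 0 = 3.5
s = √(3.5/2) = √1.75 ≈ 1.32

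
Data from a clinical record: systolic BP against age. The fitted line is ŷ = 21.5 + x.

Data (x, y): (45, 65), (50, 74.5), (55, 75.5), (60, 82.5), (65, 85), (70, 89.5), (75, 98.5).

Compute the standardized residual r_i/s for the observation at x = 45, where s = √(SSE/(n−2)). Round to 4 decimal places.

x=45: ŷ = 21.5 + 45 = 66.5; r = 65 − 66.5 = -1.5
x=50: ŷ = 21.5 + 50 = 71.5; r = 74.5 − 71.5 = 3
x=55: ŷ = 21.5 + 55 = 76.5; r = 75.5 − 76.5 = -1
x=60: ŷ = 21.5 + 60 = 81.5; r = 82.5 − 81.5 = 1
x=65: ŷ = 21.5 + 65 = 86.5; r = 85 − 86.5 = -1.5
x=70: ŷ = 21.5 + 70 = 91.5; r = 89.5 − 91.5 = -2
x=75: ŷ = 21.5 + 75 = 96.5; r = 98.5 − 96.5 = 2
SSE = 2.25 + 9 + 1 + 1 + 2.25 + 4 + 4 = 23.5
s = √(23.5/5) = 2.16795
r/s = -1.5 / 2.16795 = -0.6919

-0.6919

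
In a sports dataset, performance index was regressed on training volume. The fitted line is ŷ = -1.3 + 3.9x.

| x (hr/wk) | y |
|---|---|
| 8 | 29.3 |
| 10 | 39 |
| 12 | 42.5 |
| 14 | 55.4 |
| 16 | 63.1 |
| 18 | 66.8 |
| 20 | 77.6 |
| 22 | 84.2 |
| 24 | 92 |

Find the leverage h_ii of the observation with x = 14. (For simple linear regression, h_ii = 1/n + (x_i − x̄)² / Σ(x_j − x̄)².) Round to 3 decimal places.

x̄ = (8 + 10 + 12 + 14 + 16 + 18 + 20 + 22 + 24)/9 = 16
Σ(x − x̄)² = 64 + 36 + 16 + 4 + 0 + 4 + 16 + 36 + 64 = 240
h = 1/9 + (-2)²/240 = 0.111111 + 0.0166667 = 0.128

h = 0.128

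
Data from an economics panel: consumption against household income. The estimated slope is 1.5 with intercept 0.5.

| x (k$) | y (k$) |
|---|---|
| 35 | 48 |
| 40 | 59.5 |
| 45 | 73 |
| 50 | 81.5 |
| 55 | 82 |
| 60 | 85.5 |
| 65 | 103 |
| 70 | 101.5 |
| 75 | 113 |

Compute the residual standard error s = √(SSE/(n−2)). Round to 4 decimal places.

x=35: ŷ = 0.5 + 1.5·35 = 53; e = 48 − 53 = -5
x=40: ŷ = 0.5 + 1.5·40 = 60.5; e = 59.5 − 60.5 = -1
x=45: ŷ = 0.5 + 1.5·45 = 68; e = 73 − 68 = 5
x=50: ŷ = 0.5 + 1.5·50 = 75.5; e = 81.5 − 75.5 = 6
x=55: ŷ = 0.5 + 1.5·55 = 83; e = 82 − 83 = -1
x=60: ŷ = 0.5 + 1.5·60 = 90.5; e = 85.5 − 90.5 = -5
x=65: ŷ = 0.5 + 1.5·65 = 98; e = 103 − 98 = 5
x=70: ŷ = 0.5 + 1.5·70 = 105.5; e = 101.5 − 105.5 = -4
x=75: ŷ = 0.5 + 1.5·75 = 113; e = 113 − 113 = 0
SSE = 25 + 1 + 25 + 36 + 1 + 25 + 25 + 16 + 0 = 154
s = √(154/7) = √22 ≈ 4.6904

s = 4.6904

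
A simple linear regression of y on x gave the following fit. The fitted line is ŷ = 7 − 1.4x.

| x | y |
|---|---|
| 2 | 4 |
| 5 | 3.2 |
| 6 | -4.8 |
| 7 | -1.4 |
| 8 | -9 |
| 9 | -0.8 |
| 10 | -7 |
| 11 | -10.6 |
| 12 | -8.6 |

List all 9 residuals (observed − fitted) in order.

x=2: ŷ = 7 − 1.4·2 = 4.2; e = 4 − 4.2 = -0.2
x=5: ŷ = 7 − 1.4·5 = 0; e = 3.2 − 0 = 3.2
x=6: ŷ = 7 − 1.4·6 = -1.4; e = -4.8 − (-1.4) = -3.4
x=7: ŷ = 7 − 1.4·7 = -2.8; e = -1.4 − (-2.8) = 1.4
x=8: ŷ = 7 − 1.4·8 = -4.2; e = -9 − (-4.2) = -4.8
x=9: ŷ = 7 − 1.4·9 = -5.6; e = -0.8 − (-5.6) = 4.8
x=10: ŷ = 7 − 1.4·10 = -7; e = -7 − (-7) = 0
x=11: ŷ = 7 − 1.4·11 = -8.4; e = -10.6 − (-8.4) = -2.2
x=12: ŷ = 7 − 1.4·12 = -9.8; e = -8.6 − (-9.8) = 1.2

-0.2, 3.2, -3.4, 1.4, -4.8, 4.8, 0, -2.2, 1.2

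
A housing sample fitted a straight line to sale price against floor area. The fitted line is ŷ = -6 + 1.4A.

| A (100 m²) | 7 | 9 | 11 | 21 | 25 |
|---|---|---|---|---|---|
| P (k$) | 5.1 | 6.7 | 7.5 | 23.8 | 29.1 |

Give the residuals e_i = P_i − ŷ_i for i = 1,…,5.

A=7: ŷ = -6 + 1.4·7 = 3.8; e = 5.1 − 3.8 = 1.3
A=9: ŷ = -6 + 1.4·9 = 6.6; e = 6.7 − 6.6 = 0.1
A=11: ŷ = -6 + 1.4·11 = 9.4; e = 7.5 − 9.4 = -1.9
A=21: ŷ = -6 + 1.4·21 = 23.4; e = 23.8 − 23.4 = 0.4
A=25: ŷ = -6 + 1.4·25 = 29; e = 29.1 − 29 = 0.1

1.3, 0.1, -1.9, 0.4, 0.1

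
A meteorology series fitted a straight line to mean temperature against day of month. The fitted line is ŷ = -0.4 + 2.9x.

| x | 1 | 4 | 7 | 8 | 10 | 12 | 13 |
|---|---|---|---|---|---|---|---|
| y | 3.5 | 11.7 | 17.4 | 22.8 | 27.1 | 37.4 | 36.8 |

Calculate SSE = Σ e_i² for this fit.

x=1: ŷ = -0.4 + 2.9·1 = 2.5; e = 3.5 − 2.5 = 1
x=4: ŷ = -0.4 + 2.9·4 = 11.2; e = 11.7 − 11.2 = 0.5
x=7: ŷ = -0.4 + 2.9·7 = 19.9; e = 17.4 − 19.9 = -2.5
x=8: ŷ = -0.4 + 2.9·8 = 22.8; e = 22.8 − 22.8 = 0
x=10: ŷ = -0.4 + 2.9·10 = 28.6; e = 27.1 − 28.6 = -1.5
x=12: ŷ = -0.4 + 2.9·12 = 34.4; e = 37.4 − 34.4 = 3
x=13: ŷ = -0.4 + 2.9·13 = 37.3; e = 36.8 − 37.3 = -0.5
SSE = 1 + 0.25 + 6.25 + 0 + 2.25 + 9 + 0.25 = 19

SSE = 19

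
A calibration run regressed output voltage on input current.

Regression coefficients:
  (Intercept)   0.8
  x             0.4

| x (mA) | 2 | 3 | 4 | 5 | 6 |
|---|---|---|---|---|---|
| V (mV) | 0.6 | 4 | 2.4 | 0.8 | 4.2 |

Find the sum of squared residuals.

SSE = 10

x=2: V̂ = 0.8 + 0.4·2 = 1.6; e = 0.6 − 1.6 = -1
x=3: V̂ = 0.8 + 0.4·3 = 2; e = 4 − 2 = 2
x=4: V̂ = 0.8 + 0.4·4 = 2.4; e = 2.4 − 2.4 = 0
x=5: V̂ = 0.8 + 0.4·5 = 2.8; e = 0.8 − 2.8 = -2
x=6: V̂ = 0.8 + 0.4·6 = 3.2; e = 4.2 − 3.2 = 1
SSE = 1 + 4 + 0 + 4 + 1 = 10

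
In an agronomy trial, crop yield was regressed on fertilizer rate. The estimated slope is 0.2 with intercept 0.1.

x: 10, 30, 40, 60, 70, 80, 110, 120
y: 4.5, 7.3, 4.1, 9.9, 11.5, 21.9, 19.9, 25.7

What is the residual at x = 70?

r = -2.6

ŷ = 0.1 + 0.2·70 = 14.1
r = 11.5 − 14.1 = -2.6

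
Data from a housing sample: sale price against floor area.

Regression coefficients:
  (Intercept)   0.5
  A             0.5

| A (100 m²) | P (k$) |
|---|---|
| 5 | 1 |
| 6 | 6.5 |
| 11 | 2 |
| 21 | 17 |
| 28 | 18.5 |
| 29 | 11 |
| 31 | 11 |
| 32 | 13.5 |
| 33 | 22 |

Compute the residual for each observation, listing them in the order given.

A=5: P̂ = 0.5 + 0.5·5 = 3; r = 1 − 3 = -2
A=6: P̂ = 0.5 + 0.5·6 = 3.5; r = 6.5 − 3.5 = 3
A=11: P̂ = 0.5 + 0.5·11 = 6; r = 2 − 6 = -4
A=21: P̂ = 0.5 + 0.5·21 = 11; r = 17 − 11 = 6
A=28: P̂ = 0.5 + 0.5·28 = 14.5; r = 18.5 − 14.5 = 4
A=29: P̂ = 0.5 + 0.5·29 = 15; r = 11 − 15 = -4
A=31: P̂ = 0.5 + 0.5·31 = 16; r = 11 − 16 = -5
A=32: P̂ = 0.5 + 0.5·32 = 16.5; r = 13.5 − 16.5 = -3
A=33: P̂ = 0.5 + 0.5·33 = 17; r = 22 − 17 = 5

-2, 3, -4, 6, 4, -4, -5, -3, 5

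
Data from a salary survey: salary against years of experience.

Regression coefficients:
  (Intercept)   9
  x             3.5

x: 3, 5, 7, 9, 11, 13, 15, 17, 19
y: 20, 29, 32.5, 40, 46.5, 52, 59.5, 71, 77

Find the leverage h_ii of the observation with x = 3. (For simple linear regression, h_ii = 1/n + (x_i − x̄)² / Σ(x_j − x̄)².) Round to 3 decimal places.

x̄ = (3 + 5 + 7 + 9 + 11 + 13 + 15 + 17 + 19)/9 = 11
Σ(x − x̄)² = 64 + 36 + 16 + 4 + 0 + 4 + 16 + 36 + 64 = 240
h = 1/9 + (-8)²/240 = 0.111111 + 0.266667 = 0.378

h = 0.378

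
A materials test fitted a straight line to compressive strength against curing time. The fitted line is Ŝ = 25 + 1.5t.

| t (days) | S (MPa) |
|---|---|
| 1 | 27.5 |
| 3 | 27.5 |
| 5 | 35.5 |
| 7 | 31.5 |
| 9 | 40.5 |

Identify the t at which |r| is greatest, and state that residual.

t = 7, r = -4

t=1: Ŝ = 25 + 1.5·1 = 26.5; r = 27.5 − 26.5 = 1
t=3: Ŝ = 25 + 1.5·3 = 29.5; r = 27.5 − 29.5 = -2
t=5: Ŝ = 25 + 1.5·5 = 32.5; r = 35.5 − 32.5 = 3
t=7: Ŝ = 25 + 1.5·7 = 35.5; r = 31.5 − 35.5 = -4
t=9: Ŝ = 25 + 1.5·9 = 38.5; r = 40.5 − 38.5 = 2
Largest |r| is 4 at t = 7, residual -4.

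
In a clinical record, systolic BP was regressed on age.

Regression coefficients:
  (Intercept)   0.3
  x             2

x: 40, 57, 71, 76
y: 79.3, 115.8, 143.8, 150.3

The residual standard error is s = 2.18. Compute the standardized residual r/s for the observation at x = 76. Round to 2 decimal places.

ŷ = 0.3 + 2·76 = 152.3
r = 150.3 − 152.3 = -2
r/s = -2 / 2.18 = -0.92

-0.92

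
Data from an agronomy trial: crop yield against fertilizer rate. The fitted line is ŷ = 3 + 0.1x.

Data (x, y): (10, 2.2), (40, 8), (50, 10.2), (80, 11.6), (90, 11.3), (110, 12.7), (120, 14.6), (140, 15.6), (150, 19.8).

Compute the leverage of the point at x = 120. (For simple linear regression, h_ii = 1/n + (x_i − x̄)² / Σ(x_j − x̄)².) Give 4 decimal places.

x̄ = (10 + 40 + 50 + 80 + 90 + 110 + 120 + 140 + 150)/9 = 87.7778
Σ(x − x̄)² = 6049.38 + 2282.72 + 1427.16 + 60.4938 + 4.93827 + 493.827 + 1038.27 + 2727.16 + 3871.6 = 17955.6
h = 1/9 + (32.2222)²/17955.6 = 0.111111 + 0.0578245 = 0.1689

h = 0.1689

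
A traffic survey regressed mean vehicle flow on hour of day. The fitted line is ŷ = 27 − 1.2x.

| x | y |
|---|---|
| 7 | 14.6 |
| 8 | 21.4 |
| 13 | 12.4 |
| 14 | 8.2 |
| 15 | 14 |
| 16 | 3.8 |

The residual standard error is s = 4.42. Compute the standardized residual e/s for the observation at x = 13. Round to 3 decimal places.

0.226

ŷ = 27 − 1.2·13 = 11.4
e = 12.4 − 11.4 = 1
e/s = 1 / 4.42 = 0.226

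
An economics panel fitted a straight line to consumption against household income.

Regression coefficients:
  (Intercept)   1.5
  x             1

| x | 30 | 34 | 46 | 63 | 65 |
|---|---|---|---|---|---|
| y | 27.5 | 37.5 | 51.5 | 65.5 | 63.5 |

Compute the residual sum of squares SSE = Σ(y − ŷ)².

SSE = 46

x=30: ŷ = 1.5 + 30 = 31.5; e = 27.5 − 31.5 = -4
x=34: ŷ = 1.5 + 34 = 35.5; e = 37.5 − 35.5 = 2
x=46: ŷ = 1.5 + 46 = 47.5; e = 51.5 − 47.5 = 4
x=63: ŷ = 1.5 + 63 = 64.5; e = 65.5 − 64.5 = 1
x=65: ŷ = 1.5 + 65 = 66.5; e = 63.5 − 66.5 = -3
SSE = 16 + 4 + 16 + 1 + 9 = 46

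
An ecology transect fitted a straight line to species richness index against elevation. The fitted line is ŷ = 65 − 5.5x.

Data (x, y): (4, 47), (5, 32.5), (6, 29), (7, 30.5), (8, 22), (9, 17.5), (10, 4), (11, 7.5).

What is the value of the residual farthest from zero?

x=4: ŷ = 65 − 5.5·4 = 43; e = 47 − 43 = 4
x=5: ŷ = 65 − 5.5·5 = 37.5; e = 32.5 − 37.5 = -5
x=6: ŷ = 65 − 5.5·6 = 32; e = 29 − 32 = -3
x=7: ŷ = 65 − 5.5·7 = 26.5; e = 30.5 − 26.5 = 4
x=8: ŷ = 65 − 5.5·8 = 21; e = 22 − 21 = 1
x=9: ŷ = 65 − 5.5·9 = 15.5; e = 17.5 − 15.5 = 2
x=10: ŷ = 65 − 5.5·10 = 10; e = 4 − 10 = -6
x=11: ŷ = 65 − 5.5·11 = 4.5; e = 7.5 − 4.5 = 3
Largest |e| is 6 at x = 10, residual -6.

e = -6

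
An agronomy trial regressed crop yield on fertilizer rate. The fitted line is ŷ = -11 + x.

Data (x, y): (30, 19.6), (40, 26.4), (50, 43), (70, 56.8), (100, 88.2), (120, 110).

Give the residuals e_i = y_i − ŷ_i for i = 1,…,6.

x=30: ŷ = -11 + 30 = 19; e = 19.6 − 19 = 0.6
x=40: ŷ = -11 + 40 = 29; e = 26.4 − 29 = -2.6
x=50: ŷ = -11 + 50 = 39; e = 43 − 39 = 4
x=70: ŷ = -11 + 70 = 59; e = 56.8 − 59 = -2.2
x=100: ŷ = -11 + 100 = 89; e = 88.2 − 89 = -0.8
x=120: ŷ = -11 + 120 = 109; e = 110 − 109 = 1

0.6, -2.6, 4, -2.2, -0.8, 1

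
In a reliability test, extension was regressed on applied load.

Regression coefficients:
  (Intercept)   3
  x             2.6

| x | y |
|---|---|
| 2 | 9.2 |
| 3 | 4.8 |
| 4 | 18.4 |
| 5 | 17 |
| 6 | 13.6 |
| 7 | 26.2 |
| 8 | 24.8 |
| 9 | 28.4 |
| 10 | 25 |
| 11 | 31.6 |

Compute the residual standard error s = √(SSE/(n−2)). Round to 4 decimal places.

x=2: ŷ = 3 + 2.6·2 = 8.2; r = 9.2 − 8.2 = 1
x=3: ŷ = 3 + 2.6·3 = 10.8; r = 4.8 − 10.8 = -6
x=4: ŷ = 3 + 2.6·4 = 13.4; r = 18.4 − 13.4 = 5
x=5: ŷ = 3 + 2.6·5 = 16; r = 17 − 16 = 1
x=6: ŷ = 3 + 2.6·6 = 18.6; r = 13.6 − 18.6 = -5
x=7: ŷ = 3 + 2.6·7 = 21.2; r = 26.2 − 21.2 = 5
x=8: ŷ = 3 + 2.6·8 = 23.8; r = 24.8 − 23.8 = 1
x=9: ŷ = 3 + 2.6·9 = 26.4; r = 28.4 − 26.4 = 2
x=10: ŷ = 3 + 2.6·10 = 29; r = 25 − 29 = -4
x=11: ŷ = 3 + 2.6·11 = 31.6; r = 31.6 − 31.6 = 0
SSE = 1 + 36 + 25 + 1 + 25 + 25 + 1 + 4 + 16 + 0 = 134
s = √(134/8) = √16.75 ≈ 4.0927

s = 4.0927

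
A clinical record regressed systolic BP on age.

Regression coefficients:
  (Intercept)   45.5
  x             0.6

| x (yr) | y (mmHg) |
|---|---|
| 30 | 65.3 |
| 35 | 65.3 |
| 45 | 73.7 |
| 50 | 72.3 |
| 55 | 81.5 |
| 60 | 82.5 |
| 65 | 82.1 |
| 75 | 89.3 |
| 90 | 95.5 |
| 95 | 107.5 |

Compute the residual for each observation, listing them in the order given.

x=30: ŷ = 45.5 + 0.6·30 = 63.5; e = 65.3 − 63.5 = 1.8
x=35: ŷ = 45.5 + 0.6·35 = 66.5; e = 65.3 − 66.5 = -1.2
x=45: ŷ = 45.5 + 0.6·45 = 72.5; e = 73.7 − 72.5 = 1.2
x=50: ŷ = 45.5 + 0.6·50 = 75.5; e = 72.3 − 75.5 = -3.2
x=55: ŷ = 45.5 + 0.6·55 = 78.5; e = 81.5 − 78.5 = 3
x=60: ŷ = 45.5 + 0.6·60 = 81.5; e = 82.5 − 81.5 = 1
x=65: ŷ = 45.5 + 0.6·65 = 84.5; e = 82.1 − 84.5 = -2.4
x=75: ŷ = 45.5 + 0.6·75 = 90.5; e = 89.3 − 90.5 = -1.2
x=90: ŷ = 45.5 + 0.6·90 = 99.5; e = 95.5 − 99.5 = -4
x=95: ŷ = 45.5 + 0.6·95 = 102.5; e = 107.5 − 102.5 = 5

1.8, -1.2, 1.2, -3.2, 3, 1, -2.4, -1.2, -4, 5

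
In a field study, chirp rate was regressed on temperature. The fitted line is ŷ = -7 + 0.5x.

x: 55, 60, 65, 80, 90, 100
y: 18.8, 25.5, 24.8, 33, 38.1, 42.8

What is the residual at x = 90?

ŷ = -7 + 0.5·90 = 38
r = 38.1 − 38 = 0.1

r = 0.1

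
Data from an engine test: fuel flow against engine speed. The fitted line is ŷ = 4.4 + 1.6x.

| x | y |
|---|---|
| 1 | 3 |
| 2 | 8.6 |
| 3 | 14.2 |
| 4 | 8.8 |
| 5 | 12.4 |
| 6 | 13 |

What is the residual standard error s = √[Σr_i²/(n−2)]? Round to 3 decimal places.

s = 3.162

x=1: ŷ = 4.4 + 1.6·1 = 6; r = 3 − 6 = -3
x=2: ŷ = 4.4 + 1.6·2 = 7.6; r = 8.6 − 7.6 = 1
x=3: ŷ = 4.4 + 1.6·3 = 9.2; r = 14.2 − 9.2 = 5
x=4: ŷ = 4.4 + 1.6·4 = 10.8; r = 8.8 − 10.8 = -2
x=5: ŷ = 4.4 + 1.6·5 = 12.4; r = 12.4 − 12.4 = 0
x=6: ŷ = 4.4 + 1.6·6 = 14; r = 13 − 14 = -1
SSE = 9 + 1 + 25 + 4 + 0 + 1 = 40
s = √(40/4) = √10 ≈ 3.162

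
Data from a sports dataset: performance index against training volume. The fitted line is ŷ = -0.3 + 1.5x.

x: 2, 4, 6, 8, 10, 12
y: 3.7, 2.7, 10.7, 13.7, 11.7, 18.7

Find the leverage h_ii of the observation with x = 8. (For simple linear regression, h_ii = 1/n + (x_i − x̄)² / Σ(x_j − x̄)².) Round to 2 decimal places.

x̄ = (2 + 4 + 6 + 8 + 10 + 12)/6 = 7
Σ(x − x̄)² = 25 + 9 + 1 + 1 + 9 + 25 = 70
h = 1/6 + (1)²/70 = 0.166667 + 0.0142857 = 0.18

h = 0.18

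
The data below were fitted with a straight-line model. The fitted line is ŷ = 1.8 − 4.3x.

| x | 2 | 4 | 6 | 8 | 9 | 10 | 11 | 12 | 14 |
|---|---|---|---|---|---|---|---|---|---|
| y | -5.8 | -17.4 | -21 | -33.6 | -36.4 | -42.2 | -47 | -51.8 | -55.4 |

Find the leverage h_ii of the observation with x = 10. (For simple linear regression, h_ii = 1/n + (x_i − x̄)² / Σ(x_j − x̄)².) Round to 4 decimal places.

h = 0.1312

x̄ = (2 + 4 + 6 + 8 + 9 + 10 + 11 + 12 + 14)/9 = 8.44444
Σ(x − x̄)² = 41.5309 + 19.7531 + 5.97531 + 0.197531 + 0.308642 + 2.41975 + 6.53086 + 12.642 + 30.8642 = 120.222
h = 1/9 + (1.55556)²/120.222 = 0.111111 + 0.0201273 = 0.1312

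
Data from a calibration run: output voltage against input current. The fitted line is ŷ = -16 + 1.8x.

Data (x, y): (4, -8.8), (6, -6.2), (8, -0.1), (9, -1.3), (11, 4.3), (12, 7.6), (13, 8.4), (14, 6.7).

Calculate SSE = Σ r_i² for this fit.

x=4: ŷ = -16 + 1.8·4 = -8.8; r = -8.8 − (-8.8) = 0
x=6: ŷ = -16 + 1.8·6 = -5.2; r = -6.2 − (-5.2) = -1
x=8: ŷ = -16 + 1.8·8 = -1.6; r = -0.1 − (-1.6) = 1.5
x=9: ŷ = -16 + 1.8·9 = 0.2; r = -1.3 − 0.2 = -1.5
x=11: ŷ = -16 + 1.8·11 = 3.8; r = 4.3 − 3.8 = 0.5
x=12: ŷ = -16 + 1.8·12 = 5.6; r = 7.6 − 5.6 = 2
x=13: ŷ = -16 + 1.8·13 = 7.4; r = 8.4 − 7.4 = 1
x=14: ŷ = -16 + 1.8·14 = 9.2; r = 6.7 − 9.2 = -2.5
SSE = 0 + 1 + 2.25 + 2.25 + 0.25 + 4 + 1 + 6.25 = 17

SSE = 17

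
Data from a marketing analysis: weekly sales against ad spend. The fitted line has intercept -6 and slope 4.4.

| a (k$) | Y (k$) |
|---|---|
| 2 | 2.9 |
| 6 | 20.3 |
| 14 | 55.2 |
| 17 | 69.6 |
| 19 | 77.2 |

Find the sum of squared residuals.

SSE = 0.98

a=2: Ŷ = -6 + 4.4·2 = 2.8; r = 2.9 − 2.8 = 0.1
a=6: Ŷ = -6 + 4.4·6 = 20.4; r = 20.3 − 20.4 = -0.1
a=14: Ŷ = -6 + 4.4·14 = 55.6; r = 55.2 − 55.6 = -0.4
a=17: Ŷ = -6 + 4.4·17 = 68.8; r = 69.6 − 68.8 = 0.8
a=19: Ŷ = -6 + 4.4·19 = 77.6; r = 77.2 − 77.6 = -0.4
SSE = 0.01 + 0.01 + 0.16 + 0.64 + 0.16 = 0.98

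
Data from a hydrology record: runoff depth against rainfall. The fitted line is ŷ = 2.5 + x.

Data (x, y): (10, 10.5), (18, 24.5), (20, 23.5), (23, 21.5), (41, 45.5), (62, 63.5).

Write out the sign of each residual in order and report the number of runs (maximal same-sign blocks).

x=10: ŷ = 2.5 + 10 = 12.5; r = 10.5 − 12.5 = -2
x=18: ŷ = 2.5 + 18 = 20.5; r = 24.5 − 20.5 = 4
x=20: ŷ = 2.5 + 20 = 22.5; r = 23.5 − 22.5 = 1
x=23: ŷ = 2.5 + 23 = 25.5; r = 21.5 − 25.5 = -4
x=41: ŷ = 2.5 + 41 = 43.5; r = 45.5 − 43.5 = 2
x=62: ŷ = 2.5 + 62 = 64.5; r = 63.5 − 64.5 = -1
Signs: − + + − + −
Runs: −×1, +×2, −×1, +×1, −×1 → 5

5 runs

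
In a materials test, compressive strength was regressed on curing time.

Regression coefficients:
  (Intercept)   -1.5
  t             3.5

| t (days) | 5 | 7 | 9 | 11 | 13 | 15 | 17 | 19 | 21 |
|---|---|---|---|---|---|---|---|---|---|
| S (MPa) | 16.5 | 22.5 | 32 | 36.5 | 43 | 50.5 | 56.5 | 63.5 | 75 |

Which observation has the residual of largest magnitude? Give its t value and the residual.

t=5: ŷ = -1.5 + 3.5·5 = 16; e = 16.5 − 16 = 0.5
t=7: ŷ = -1.5 + 3.5·7 = 23; e = 22.5 − 23 = -0.5
t=9: ŷ = -1.5 + 3.5·9 = 30; e = 32 − 30 = 2
t=11: ŷ = -1.5 + 3.5·11 = 37; e = 36.5 − 37 = -0.5
t=13: ŷ = -1.5 + 3.5·13 = 44; e = 43 − 44 = -1
t=15: ŷ = -1.5 + 3.5·15 = 51; e = 50.5 − 51 = -0.5
t=17: ŷ = -1.5 + 3.5·17 = 58; e = 56.5 − 58 = -1.5
t=19: ŷ = -1.5 + 3.5·19 = 65; e = 63.5 − 65 = -1.5
t=21: ŷ = -1.5 + 3.5·21 = 72; e = 75 − 72 = 3
Largest |e| is 3 at t = 21, residual 3.

t = 21, e = 3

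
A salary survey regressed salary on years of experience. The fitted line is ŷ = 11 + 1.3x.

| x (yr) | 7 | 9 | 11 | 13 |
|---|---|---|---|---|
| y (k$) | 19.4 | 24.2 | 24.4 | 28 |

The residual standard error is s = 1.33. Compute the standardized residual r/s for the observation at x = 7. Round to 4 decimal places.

ŷ = 11 + 1.3·7 = 20.1
r = 19.4 − 20.1 = -0.7
r/s = -0.7 / 1.33 = -0.5263

-0.5263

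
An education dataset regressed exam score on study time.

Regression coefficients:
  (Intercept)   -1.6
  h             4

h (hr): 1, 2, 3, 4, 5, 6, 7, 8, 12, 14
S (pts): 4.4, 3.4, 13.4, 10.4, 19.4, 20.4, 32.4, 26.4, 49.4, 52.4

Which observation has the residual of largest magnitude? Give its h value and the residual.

h=1: Ŝ = -1.6 + 4·1 = 2.4; r = 4.4 − 2.4 = 2
h=2: Ŝ = -1.6 + 4·2 = 6.4; r = 3.4 − 6.4 = -3
h=3: Ŝ = -1.6 + 4·3 = 10.4; r = 13.4 − 10.4 = 3
h=4: Ŝ = -1.6 + 4·4 = 14.4; r = 10.4 − 14.4 = -4
h=5: Ŝ = -1.6 + 4·5 = 18.4; r = 19.4 − 18.4 = 1
h=6: Ŝ = -1.6 + 4·6 = 22.4; r = 20.4 − 22.4 = -2
h=7: Ŝ = -1.6 + 4·7 = 26.4; r = 32.4 − 26.4 = 6
h=8: Ŝ = -1.6 + 4·8 = 30.4; r = 26.4 − 30.4 = -4
h=12: Ŝ = -1.6 + 4·12 = 46.4; r = 49.4 − 46.4 = 3
h=14: Ŝ = -1.6 + 4·14 = 54.4; r = 52.4 − 54.4 = -2
Largest |r| is 6 at h = 7, residual 6.

h = 7, r = 6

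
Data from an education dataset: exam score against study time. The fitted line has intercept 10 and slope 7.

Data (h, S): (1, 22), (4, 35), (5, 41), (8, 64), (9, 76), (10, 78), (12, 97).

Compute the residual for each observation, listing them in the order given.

5, -3, -4, -2, 3, -2, 3

h=1: Ŝ = 10 + 7·1 = 17; e = 22 − 17 = 5
h=4: Ŝ = 10 + 7·4 = 38; e = 35 − 38 = -3
h=5: Ŝ = 10 + 7·5 = 45; e = 41 − 45 = -4
h=8: Ŝ = 10 + 7·8 = 66; e = 64 − 66 = -2
h=9: Ŝ = 10 + 7·9 = 73; e = 76 − 73 = 3
h=10: Ŝ = 10 + 7·10 = 80; e = 78 − 80 = -2
h=12: Ŝ = 10 + 7·12 = 94; e = 97 − 94 = 3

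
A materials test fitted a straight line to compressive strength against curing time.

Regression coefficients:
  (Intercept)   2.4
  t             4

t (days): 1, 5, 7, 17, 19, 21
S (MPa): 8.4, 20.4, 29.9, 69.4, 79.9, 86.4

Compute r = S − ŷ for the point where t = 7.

ŷ = 2.4 + 4·7 = 30.4
r = 29.9 − 30.4 = -0.5

r = -0.5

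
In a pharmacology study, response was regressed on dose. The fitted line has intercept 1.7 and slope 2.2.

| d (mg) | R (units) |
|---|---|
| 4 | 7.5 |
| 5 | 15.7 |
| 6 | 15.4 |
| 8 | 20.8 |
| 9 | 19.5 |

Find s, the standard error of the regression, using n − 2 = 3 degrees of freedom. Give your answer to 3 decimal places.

s = 2.858

d=4: ŷ = 1.7 + 2.2·4 = 10.5; e = 7.5 − 10.5 = -3
d=5: ŷ = 1.7 + 2.2·5 = 12.7; e = 15.7 − 12.7 = 3
d=6: ŷ = 1.7 + 2.2·6 = 14.9; e = 15.4 − 14.9 = 0.5
d=8: ŷ = 1.7 + 2.2·8 = 19.3; e = 20.8 − 19.3 = 1.5
d=9: ŷ = 1.7 + 2.2·9 = 21.5; e = 19.5 − 21.5 = -2
SSE = 9 + 9 + 0.25 + 2.25 + 4 = 24.5
s = √(24.5/3) = √8.16667 ≈ 2.858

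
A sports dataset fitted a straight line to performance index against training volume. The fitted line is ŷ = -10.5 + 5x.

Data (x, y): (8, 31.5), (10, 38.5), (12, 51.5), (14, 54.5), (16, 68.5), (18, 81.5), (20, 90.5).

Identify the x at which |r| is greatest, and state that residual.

x = 14, r = -5

x=8: ŷ = -10.5 + 5·8 = 29.5; r = 31.5 − 29.5 = 2
x=10: ŷ = -10.5 + 5·10 = 39.5; r = 38.5 − 39.5 = -1
x=12: ŷ = -10.5 + 5·12 = 49.5; r = 51.5 − 49.5 = 2
x=14: ŷ = -10.5 + 5·14 = 59.5; r = 54.5 − 59.5 = -5
x=16: ŷ = -10.5 + 5·16 = 69.5; r = 68.5 − 69.5 = -1
x=18: ŷ = -10.5 + 5·18 = 79.5; r = 81.5 − 79.5 = 2
x=20: ŷ = -10.5 + 5·20 = 89.5; r = 90.5 − 89.5 = 1
Largest |r| is 5 at x = 14, residual -5.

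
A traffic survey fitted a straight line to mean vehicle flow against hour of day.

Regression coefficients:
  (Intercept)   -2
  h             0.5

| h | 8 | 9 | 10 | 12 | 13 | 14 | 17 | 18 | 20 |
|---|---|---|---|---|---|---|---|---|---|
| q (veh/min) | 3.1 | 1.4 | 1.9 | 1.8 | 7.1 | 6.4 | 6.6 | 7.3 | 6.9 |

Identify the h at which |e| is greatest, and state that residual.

h = 13, e = 2.6

h=8: ŷ = -2 + 0.5·8 = 2; e = 3.1 − 2 = 1.1
h=9: ŷ = -2 + 0.5·9 = 2.5; e = 1.4 − 2.5 = -1.1
h=10: ŷ = -2 + 0.5·10 = 3; e = 1.9 − 3 = -1.1
h=12: ŷ = -2 + 0.5·12 = 4; e = 1.8 − 4 = -2.2
h=13: ŷ = -2 + 0.5·13 = 4.5; e = 7.1 − 4.5 = 2.6
h=14: ŷ = -2 + 0.5·14 = 5; e = 6.4 − 5 = 1.4
h=17: ŷ = -2 + 0.5·17 = 6.5; e = 6.6 − 6.5 = 0.1
h=18: ŷ = -2 + 0.5·18 = 7; e = 7.3 − 7 = 0.3
h=20: ŷ = -2 + 0.5·20 = 8; e = 6.9 − 8 = -1.1
Largest |e| is 2.6 at h = 13, residual 2.6.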